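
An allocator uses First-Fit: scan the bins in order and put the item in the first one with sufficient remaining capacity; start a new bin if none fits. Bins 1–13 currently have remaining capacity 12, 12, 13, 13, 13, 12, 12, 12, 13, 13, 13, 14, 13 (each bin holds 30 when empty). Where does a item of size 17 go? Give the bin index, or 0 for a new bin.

No bin has ≥ 17 free, so a new bin is opened.

0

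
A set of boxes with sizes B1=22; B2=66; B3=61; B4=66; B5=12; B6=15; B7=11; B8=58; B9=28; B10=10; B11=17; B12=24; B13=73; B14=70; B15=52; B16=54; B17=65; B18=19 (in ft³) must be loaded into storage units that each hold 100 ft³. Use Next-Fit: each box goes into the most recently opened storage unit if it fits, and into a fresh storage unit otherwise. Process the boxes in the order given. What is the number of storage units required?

B1 (22 ft³) → storage unit 1 (remaining 78 ft³)
B2 (66 ft³) → storage unit 1 (remaining 12 ft³)
B3 (61 ft³) → storage unit 2 (remaining 39 ft³)
B4 (66 ft³) → storage unit 3 (remaining 34 ft³)
B5 (12 ft³) → storage unit 3 (remaining 22 ft³)
B6 (15 ft³) → storage unit 3 (remaining 7 ft³)
B7 (11 ft³) → storage unit 4 (remaining 89 ft³)
B8 (58 ft³) → storage unit 4 (remaining 31 ft³)
B9 (28 ft³) → storage unit 4 (remaining 3 ft³)
B10 (10 ft³) → storage unit 5 (remaining 90 ft³)
B11 (17 ft³) → storage unit 5 (remaining 73 ft³)
B12 (24 ft³) → storage unit 5 (remaining 49 ft³)
B13 (73 ft³) → storage unit 6 (remaining 27 ft³)
B14 (70 ft³) → storage unit 7 (remaining 30 ft³)
B15 (52 ft³) → storage unit 8 (remaining 48 ft³)
B16 (54 ft³) → storage unit 9 (remaining 46 ft³)
B17 (65 ft³) → storage unit 10 (remaining 35 ft³)
B18 (19 ft³) → storage unit 10 (remaining 16 ft³)

10 storage units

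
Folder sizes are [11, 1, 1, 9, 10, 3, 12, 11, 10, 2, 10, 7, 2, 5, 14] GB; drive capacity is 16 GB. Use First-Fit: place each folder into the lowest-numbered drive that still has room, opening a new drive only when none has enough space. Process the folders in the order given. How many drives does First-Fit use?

drive 1: place 11 GB, 5 GB left
drive 1: place 1 GB, 4 GB left
drive 1: place 1 GB, 3 GB left
drive 2: place 9 GB, 7 GB left
drive 3: place 10 GB, 6 GB left
drive 1: place 3 GB, 0 GB left
drive 4: place 12 GB, 4 GB left
drive 5: place 11 GB, 5 GB left
drive 6: place 10 GB, 6 GB left
drive 2: place 2 GB, 5 GB left
drive 7: place 10 GB, 6 GB left
drive 8: place 7 GB, 9 GB left
drive 2: place 2 GB, 3 GB left
drive 3: place 5 GB, 1 GB left
drive 9: place 14 GB, 2 GB left
Final drives: [11,1,1,3] [9,2,2] [10,5] [12] [11] [10] [10] [7] [14].

9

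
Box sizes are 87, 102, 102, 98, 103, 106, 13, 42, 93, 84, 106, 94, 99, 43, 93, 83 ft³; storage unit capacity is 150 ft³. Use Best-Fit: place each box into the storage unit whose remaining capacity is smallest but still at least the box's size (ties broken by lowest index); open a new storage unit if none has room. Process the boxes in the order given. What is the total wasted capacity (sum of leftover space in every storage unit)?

87 ft³ → storage unit 1 (remaining 63 ft³)
102 ft³ → storage unit 2 (remaining 48 ft³)
102 ft³ → storage unit 3 (remaining 48 ft³)
98 ft³ → storage unit 4 (remaining 52 ft³)
103 ft³ → storage unit 5 (remaining 47 ft³)
106 ft³ → storage unit 6 (remaining 44 ft³)
13 ft³ → storage unit 6 (remaining 31 ft³)
42 ft³ → storage unit 5 (remaining 5 ft³)
93 ft³ → storage unit 7 (remaining 57 ft³)
84 ft³ → storage unit 8 (remaining 66 ft³)
106 ft³ → storage unit 9 (remaining 44 ft³)
94 ft³ → storage unit 10 (remaining 56 ft³)
99 ft³ → storage unit 11 (remaining 51 ft³)
43 ft³ → storage unit 9 (remaining 1 ft³)
93 ft³ → storage unit 12 (remaining 57 ft³)
83 ft³ → storage unit 13 (remaining 67 ft³)
13 storage units × 150 ft³ = 1950 ft³; used 1348 ft³; unused 602 ft³.

602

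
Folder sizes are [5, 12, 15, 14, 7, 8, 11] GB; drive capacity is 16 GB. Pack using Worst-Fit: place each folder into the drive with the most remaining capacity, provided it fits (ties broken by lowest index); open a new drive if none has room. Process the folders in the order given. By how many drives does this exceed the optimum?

Worst-Fit: [5,7] [12] [15] [14] [8] [11] → 6 drives.
Total size 72 GB; any packing needs at least ⌈72/16⌉ = 5 drives.
An optimal packing achieves that bound: [15] [14] [12] [11,5] [8,7] → 5 drives.
Excess: 6 − 5 = 1.

1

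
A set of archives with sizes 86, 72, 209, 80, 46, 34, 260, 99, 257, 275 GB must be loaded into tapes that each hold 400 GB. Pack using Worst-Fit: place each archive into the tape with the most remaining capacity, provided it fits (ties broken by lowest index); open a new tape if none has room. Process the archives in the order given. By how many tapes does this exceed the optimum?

Worst-Fit: [86,72,209] [80,46,34,99] [260] [257] [275] → 5 tapes.
Total size 1418 GB; any packing needs at least ⌈1418/400⌉ = 4 tapes.
An optimal packing achieves that bound: [275,99] [260,86,46] [257,80,34] [209,72] → 4 tapes.
Excess: 5 − 4 = 1.

1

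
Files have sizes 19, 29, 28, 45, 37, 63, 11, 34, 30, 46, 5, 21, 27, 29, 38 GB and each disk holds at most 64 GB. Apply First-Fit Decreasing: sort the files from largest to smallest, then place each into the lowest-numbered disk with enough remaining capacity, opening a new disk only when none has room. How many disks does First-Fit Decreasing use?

Sorted descending: 63, 46, 45, 38, 37, 34, 30, 29, 29, 28, 27, 21, 19, 11, 5.
Put 63 GB in disk 1; 1 GB remain.
Put 46 GB in disk 2; 18 GB remain.
Put 45 GB in disk 3; 19 GB remain.
Put 38 GB in disk 4; 26 GB remain.
Put 37 GB in disk 5; 27 GB remain.
Put 34 GB in disk 6; 30 GB remain.
Put 30 GB in disk 6; 0 GB remain.
Put 29 GB in disk 7; 35 GB remain.
Put 29 GB in disk 7; 6 GB remain.
Put 28 GB in disk 8; 36 GB remain.
Put 27 GB in disk 5; 0 GB remain.
Put 21 GB in disk 4; 5 GB remain.
Put 19 GB in disk 3; 0 GB remain.
Put 11 GB in disk 2; 7 GB remain.
Put 5 GB in disk 2; 2 GB remain.
Final disks: [63] [46,11,5] [45,19] [38,21] [37,27] [34,30] [29,29] [28].

8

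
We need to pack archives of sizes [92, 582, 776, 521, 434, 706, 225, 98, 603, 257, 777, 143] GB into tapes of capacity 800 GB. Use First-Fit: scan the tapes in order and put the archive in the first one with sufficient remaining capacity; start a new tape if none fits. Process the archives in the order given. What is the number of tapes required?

7

Put 92 GB in tape 1; 708 GB remain.
Put 582 GB in tape 1; 126 GB remain.
Put 776 GB in tape 2; 24 GB remain.
Put 521 GB in tape 3; 279 GB remain.
Put 434 GB in tape 4; 366 GB remain.
Put 706 GB in tape 5; 94 GB remain.
Put 225 GB in tape 3; 54 GB remain.
Put 98 GB in tape 1; 28 GB remain.
Put 603 GB in tape 6; 197 GB remain.
Put 257 GB in tape 4; 109 GB remain.
Put 777 GB in tape 7; 23 GB remain.
Put 143 GB in tape 6; 54 GB remain.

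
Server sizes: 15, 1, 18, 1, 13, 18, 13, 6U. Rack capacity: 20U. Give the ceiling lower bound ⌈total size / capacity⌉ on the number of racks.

5

Total size = 15 + 1 + 18 + 1 + 13 + 18 + 13 + 6 = 85U.
⌈85 / 20⌉ = 5.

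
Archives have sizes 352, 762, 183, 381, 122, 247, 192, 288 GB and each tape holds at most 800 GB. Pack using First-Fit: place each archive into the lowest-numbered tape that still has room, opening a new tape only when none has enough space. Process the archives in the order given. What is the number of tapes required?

4 tapes

352 GB → tape 1 (remaining 448 GB)
762 GB → tape 2 (remaining 38 GB)
183 GB → tape 1 (remaining 265 GB)
381 GB → tape 3 (remaining 419 GB)
122 GB → tape 1 (remaining 143 GB)
247 GB → tape 3 (remaining 172 GB)
192 GB → tape 4 (remaining 608 GB)
288 GB → tape 4 (remaining 320 GB)
Final tapes: [352,183,122] [762] [381,247] [192,288].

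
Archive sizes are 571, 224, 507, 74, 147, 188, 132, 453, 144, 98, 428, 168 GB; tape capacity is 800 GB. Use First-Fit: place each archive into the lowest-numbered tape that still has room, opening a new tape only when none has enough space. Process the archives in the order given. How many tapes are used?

5

Put 571 GB in tape 1; 229 GB remain.
Put 224 GB in tape 1; 5 GB remain.
Put 507 GB in tape 2; 293 GB remain.
Put 74 GB in tape 2; 219 GB remain.
Put 147 GB in tape 2; 72 GB remain.
Put 188 GB in tape 3; 612 GB remain.
Put 132 GB in tape 3; 480 GB remain.
Put 453 GB in tape 3; 27 GB remain.
Put 144 GB in tape 4; 656 GB remain.
Put 98 GB in tape 4; 558 GB remain.
Put 428 GB in tape 4; 130 GB remain.
Put 168 GB in tape 5; 632 GB remain.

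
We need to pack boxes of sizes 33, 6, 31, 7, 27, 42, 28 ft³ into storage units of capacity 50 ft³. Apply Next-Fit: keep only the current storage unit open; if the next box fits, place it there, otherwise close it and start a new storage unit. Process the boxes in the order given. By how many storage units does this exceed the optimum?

Next-Fit: [33,6] [31,7] [27] [42] [28] → 5 storage units.
5 boxes exceed 25 ft³ (half the capacity), and no two of those can share a storage unit, so at least 5 storage units are needed.
So 5 is already optimal.

0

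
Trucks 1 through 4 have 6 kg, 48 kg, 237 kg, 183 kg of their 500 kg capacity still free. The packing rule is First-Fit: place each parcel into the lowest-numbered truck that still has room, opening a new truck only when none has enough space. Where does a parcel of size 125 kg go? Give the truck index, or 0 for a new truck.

3

Trucks with room: truck 3 (237 kg), truck 4 (183 kg).
The first with room is truck 3.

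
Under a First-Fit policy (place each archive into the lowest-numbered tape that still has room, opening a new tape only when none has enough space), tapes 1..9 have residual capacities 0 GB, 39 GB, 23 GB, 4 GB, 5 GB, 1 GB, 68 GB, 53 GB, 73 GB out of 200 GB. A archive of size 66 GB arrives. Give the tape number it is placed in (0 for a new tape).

Tapes with room: tape 7 (68 GB), tape 9 (73 GB).
The first with room is tape 7.

7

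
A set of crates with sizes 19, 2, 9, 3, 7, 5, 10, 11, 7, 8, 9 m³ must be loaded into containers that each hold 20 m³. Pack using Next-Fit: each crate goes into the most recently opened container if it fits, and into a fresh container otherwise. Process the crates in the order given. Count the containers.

container 1: place 19 m³, 1 m³ left
container 2: place 2 m³, 18 m³ left
container 2: place 9 m³, 9 m³ left
container 2: place 3 m³, 6 m³ left
container 3: place 7 m³, 13 m³ left
container 3: place 5 m³, 8 m³ left
container 4: place 10 m³, 10 m³ left
container 5: place 11 m³, 9 m³ left
container 5: place 7 m³, 2 m³ left
container 6: place 8 m³, 12 m³ left
container 6: place 9 m³, 3 m³ left
Final containers: [19] [2,9,3] [7,5] [10] [11,7] [8,9].

6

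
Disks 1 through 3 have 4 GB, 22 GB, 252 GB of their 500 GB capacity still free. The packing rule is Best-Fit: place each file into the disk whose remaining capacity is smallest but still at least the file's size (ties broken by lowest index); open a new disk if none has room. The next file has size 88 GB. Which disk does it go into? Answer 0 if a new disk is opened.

3

Disks with room: disk 3 (252 GB).
Tightest fit is disk 3 with 252 GB free.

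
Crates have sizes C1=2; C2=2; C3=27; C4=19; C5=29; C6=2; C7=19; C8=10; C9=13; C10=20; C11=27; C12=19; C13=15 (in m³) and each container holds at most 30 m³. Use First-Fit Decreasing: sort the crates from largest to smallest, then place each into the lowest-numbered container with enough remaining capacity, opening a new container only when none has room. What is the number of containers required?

Sorted descending: 29, 27, 27, 20, 19, 19, 19, 15, 13, 10, 2, 2, 2.
Put 29 m³ in container 1; 1 m³ remain.
Put 27 m³ in container 2; 3 m³ remain.
Put 27 m³ in container 3; 3 m³ remain.
Put 20 m³ in container 4; 10 m³ remain.
Put 19 m³ in container 5; 11 m³ remain.
Put 19 m³ in container 6; 11 m³ remain.
Put 19 m³ in container 7; 11 m³ remain.
Put 15 m³ in container 8; 15 m³ remain.
Put 13 m³ in container 8; 2 m³ remain.
Put 10 m³ in container 4; 0 m³ remain.
Put 2 m³ in container 2; 1 m³ remain.
Put 2 m³ in container 3; 1 m³ remain.
Put 2 m³ in container 5; 9 m³ remain.
Final containers: [29] [27,2] [27,2] [20,10] [19,2] [19] [19] [15,13].

8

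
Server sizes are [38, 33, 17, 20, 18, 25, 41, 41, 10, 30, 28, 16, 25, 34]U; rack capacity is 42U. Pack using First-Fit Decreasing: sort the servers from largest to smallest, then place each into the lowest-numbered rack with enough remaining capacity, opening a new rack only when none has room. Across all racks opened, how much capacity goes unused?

44

Sorted descending: 41, 41, 38, 34, 33, 30, 28, 25, 25, 20, 18, 17, 16, 10.
Put 41U in rack 1; 1U remain.
Put 41U in rack 2; 1U remain.
Put 38U in rack 3; 4U remain.
Put 34U in rack 4; 8U remain.
Put 33U in rack 5; 9U remain.
Put 30U in rack 6; 12U remain.
Put 28U in rack 7; 14U remain.
Put 25U in rack 8; 17U remain.
Put 25U in rack 9; 17U remain.
Put 20U in rack 10; 22U remain.
Put 18U in rack 10; 4U remain.
Put 17U in rack 8; 0U remain.
Put 16U in rack 9; 1U remain.
Put 10U in rack 6; 2U remain.
10 racks × 42U = 420U; used 376U; unused 44U.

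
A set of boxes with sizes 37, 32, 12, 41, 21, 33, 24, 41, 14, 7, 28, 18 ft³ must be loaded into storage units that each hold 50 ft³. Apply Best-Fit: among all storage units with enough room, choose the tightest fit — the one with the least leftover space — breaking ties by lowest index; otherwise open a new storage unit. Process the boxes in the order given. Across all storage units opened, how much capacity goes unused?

42

Put 37 ft³ in storage unit 1; 13 ft³ remain.
Put 32 ft³ in storage unit 2; 18 ft³ remain.
Put 12 ft³ in storage unit 1; 1 ft³ remain.
Put 41 ft³ in storage unit 3; 9 ft³ remain.
Put 21 ft³ in storage unit 4; 29 ft³ remain.
Put 33 ft³ in storage unit 5; 17 ft³ remain.
Put 24 ft³ in storage unit 4; 5 ft³ remain.
Put 41 ft³ in storage unit 6; 9 ft³ remain.
Put 14 ft³ in storage unit 5; 3 ft³ remain.
Put 7 ft³ in storage unit 3; 2 ft³ remain.
Put 28 ft³ in storage unit 7; 22 ft³ remain.
Put 18 ft³ in storage unit 2; 0 ft³ remain.
7 storage units × 50 ft³ = 350 ft³; used 308 ft³; unused 42 ft³.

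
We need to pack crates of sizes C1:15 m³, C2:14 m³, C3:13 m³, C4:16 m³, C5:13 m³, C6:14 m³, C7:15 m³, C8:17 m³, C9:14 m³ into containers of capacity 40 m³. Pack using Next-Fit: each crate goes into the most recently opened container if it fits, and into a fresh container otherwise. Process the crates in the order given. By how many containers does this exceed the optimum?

1

Next-Fit: [15,14] [13,16] [13,14] [15,17] [14] → 5 containers.
Total size 131 m³; any packing needs at least ⌈131/40⌉ = 4 containers.
An optimal packing achieves that bound: [17,16] [15,15] [14,14] [14,13,13] → 4 containers.
Excess: 5 − 4 = 1.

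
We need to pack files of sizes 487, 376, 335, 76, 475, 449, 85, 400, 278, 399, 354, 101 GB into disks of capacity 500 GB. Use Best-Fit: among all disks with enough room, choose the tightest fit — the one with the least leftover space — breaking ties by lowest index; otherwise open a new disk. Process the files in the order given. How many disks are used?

9 disks

Put 487 GB in disk 1; 13 GB remain.
Put 376 GB in disk 2; 124 GB remain.
Put 335 GB in disk 3; 165 GB remain.
Put 76 GB in disk 2; 48 GB remain.
Put 475 GB in disk 4; 25 GB remain.
Put 449 GB in disk 5; 51 GB remain.
Put 85 GB in disk 3; 80 GB remain.
Put 400 GB in disk 6; 100 GB remain.
Put 278 GB in disk 7; 222 GB remain.
Put 399 GB in disk 8; 101 GB remain.
Put 354 GB in disk 9; 146 GB remain.
Put 101 GB in disk 8; 0 GB remain.
Final disks: [487] [376,76] [335,85] [475] [449] [400] [278] [399,101] [354].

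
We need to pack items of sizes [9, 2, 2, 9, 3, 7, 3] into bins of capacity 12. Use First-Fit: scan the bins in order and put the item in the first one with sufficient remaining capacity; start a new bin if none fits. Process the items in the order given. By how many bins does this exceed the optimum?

First-Fit: [9,2] [2,9] [3,7] [3] → 4 bins.
Total size 35; any packing needs at least ⌈35/12⌉ = 3 bins.
An optimal packing achieves that bound: [9,3] [9,3] [7,2,2] → 3 bins.
Excess: 4 − 3 = 1.

1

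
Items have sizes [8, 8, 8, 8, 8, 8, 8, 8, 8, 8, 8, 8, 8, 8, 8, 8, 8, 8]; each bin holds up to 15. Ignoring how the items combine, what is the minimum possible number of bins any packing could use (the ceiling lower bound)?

10

Total size = 8 + 8 + 8 + 8 + 8 + 8 + 8 + 8 + 8 + 8 + 8 + 8 + 8 + 8 + 8 + 8 + 8 + 8 = 144.
⌈144 / 15⌉ = 10.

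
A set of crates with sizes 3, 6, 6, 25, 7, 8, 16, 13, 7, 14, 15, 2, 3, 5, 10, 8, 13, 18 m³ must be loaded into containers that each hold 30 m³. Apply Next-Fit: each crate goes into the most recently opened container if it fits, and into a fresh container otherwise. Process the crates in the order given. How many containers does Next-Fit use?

9 containers

Put 3 m³ in container 1; 27 m³ remain.
Put 6 m³ in container 1; 21 m³ remain.
Put 6 m³ in container 1; 15 m³ remain.
Put 25 m³ in container 2; 5 m³ remain.
Put 7 m³ in container 3; 23 m³ remain.
Put 8 m³ in container 3; 15 m³ remain.
Put 16 m³ in container 4; 14 m³ remain.
Put 13 m³ in container 4; 1 m³ remain.
Put 7 m³ in container 5; 23 m³ remain.
Put 14 m³ in container 5; 9 m³ remain.
Put 15 m³ in container 6; 15 m³ remain.
Put 2 m³ in container 6; 13 m³ remain.
Put 3 m³ in container 6; 10 m³ remain.
Put 5 m³ in container 6; 5 m³ remain.
Put 10 m³ in container 7; 20 m³ remain.
Put 8 m³ in container 7; 12 m³ remain.
Put 13 m³ in container 8; 17 m³ remain.
Put 18 m³ in container 9; 12 m³ remain.
Final containers: [3,6,6] [25] [7,8] [16,13] [7,14] [15,2,3,5] [10,8] [13] [18].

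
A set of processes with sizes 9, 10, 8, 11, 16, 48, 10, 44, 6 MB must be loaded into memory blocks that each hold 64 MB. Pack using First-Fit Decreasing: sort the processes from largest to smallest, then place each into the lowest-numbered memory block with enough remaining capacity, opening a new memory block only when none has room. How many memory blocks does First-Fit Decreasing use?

3

Sorted descending: 48, 44, 16, 11, 10, 10, 9, 8, 6.
48 MB → memory block 1 (remaining 16 MB)
44 MB → memory block 2 (remaining 20 MB)
16 MB → memory block 1 (remaining 0 MB)
11 MB → memory block 2 (remaining 9 MB)
10 MB → memory block 3 (remaining 54 MB)
10 MB → memory block 3 (remaining 44 MB)
9 MB → memory block 2 (remaining 0 MB)
8 MB → memory block 3 (remaining 36 MB)
6 MB → memory block 3 (remaining 30 MB)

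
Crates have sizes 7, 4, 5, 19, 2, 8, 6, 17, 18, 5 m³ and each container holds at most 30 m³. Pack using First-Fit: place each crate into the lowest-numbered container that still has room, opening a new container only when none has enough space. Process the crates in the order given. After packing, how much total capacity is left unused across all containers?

29

7 m³ → container 1 (remaining 23 m³)
4 m³ → container 1 (remaining 19 m³)
5 m³ → container 1 (remaining 14 m³)
19 m³ → container 2 (remaining 11 m³)
2 m³ → container 1 (remaining 12 m³)
8 m³ → container 1 (remaining 4 m³)
6 m³ → container 2 (remaining 5 m³)
17 m³ → container 3 (remaining 13 m³)
18 m³ → container 4 (remaining 12 m³)
5 m³ → container 2 (remaining 0 m³)
4 containers × 30 m³ = 120 m³; used 91 m³; unused 29 m³.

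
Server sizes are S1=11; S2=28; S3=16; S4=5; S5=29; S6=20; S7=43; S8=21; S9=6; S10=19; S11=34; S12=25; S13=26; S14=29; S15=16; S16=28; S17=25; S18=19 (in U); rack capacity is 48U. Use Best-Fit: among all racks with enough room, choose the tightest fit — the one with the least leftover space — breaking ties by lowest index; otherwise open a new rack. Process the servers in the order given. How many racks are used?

10

rack 1: place S1 (11U), 37U left
rack 1: place S2 (28U), 9U left
rack 2: place S3 (16U), 32U left
rack 1: place S4 (5U), 4U left
rack 2: place S5 (29U), 3U left
rack 3: place S6 (20U), 28U left
rack 4: place S7 (43U), 5U left
rack 3: place S8 (21U), 7U left
rack 3: place S9 (6U), 1U left
rack 5: place S10 (19U), 29U left
rack 6: place S11 (34U), 14U left
rack 5: place S12 (25U), 4U left
rack 7: place S13 (26U), 22U left
rack 8: place S14 (29U), 19U left
rack 8: place S15 (16U), 3U left
rack 9: place S16 (28U), 20U left
rack 10: place S17 (25U), 23U left
rack 9: place S18 (19U), 1U left
Final racks: [11,28,5] [16,29] [20,21,6] [43] [19,25] [34] [26] [29,16] [28,19] [25].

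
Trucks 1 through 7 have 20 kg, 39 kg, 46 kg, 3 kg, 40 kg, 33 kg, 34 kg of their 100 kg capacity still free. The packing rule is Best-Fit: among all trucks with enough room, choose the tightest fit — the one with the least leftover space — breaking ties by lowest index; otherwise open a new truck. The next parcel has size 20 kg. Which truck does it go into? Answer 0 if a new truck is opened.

Trucks with room: truck 1 (20 kg), truck 2 (39 kg), truck 3 (46 kg), truck 5 (40 kg), truck 6 (33 kg), truck 7 (34 kg).
Tightest fit is truck 1 with 20 kg free.

1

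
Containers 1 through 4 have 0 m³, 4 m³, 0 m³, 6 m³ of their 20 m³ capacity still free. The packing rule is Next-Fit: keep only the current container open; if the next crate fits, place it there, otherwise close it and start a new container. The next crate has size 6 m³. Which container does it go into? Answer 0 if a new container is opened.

4

Next-Fit only looks at container 4, which has 6 m³ free.
6 m³ fits there.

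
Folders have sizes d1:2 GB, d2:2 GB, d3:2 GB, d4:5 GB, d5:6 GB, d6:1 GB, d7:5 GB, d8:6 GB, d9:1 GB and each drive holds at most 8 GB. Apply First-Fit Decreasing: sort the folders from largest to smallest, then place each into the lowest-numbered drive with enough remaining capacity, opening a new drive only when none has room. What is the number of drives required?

Sorted descending: 6, 6, 5, 5, 2, 2, 2, 1, 1.
6 GB → drive 1 (remaining 2 GB)
6 GB → drive 2 (remaining 2 GB)
5 GB → drive 3 (remaining 3 GB)
5 GB → drive 4 (remaining 3 GB)
2 GB → drive 1 (remaining 0 GB)
2 GB → drive 2 (remaining 0 GB)
2 GB → drive 3 (remaining 1 GB)
1 GB → drive 3 (remaining 0 GB)
1 GB → drive 4 (remaining 2 GB)
Final drives: [6,2] [6,2] [5,2,1] [5,1].

4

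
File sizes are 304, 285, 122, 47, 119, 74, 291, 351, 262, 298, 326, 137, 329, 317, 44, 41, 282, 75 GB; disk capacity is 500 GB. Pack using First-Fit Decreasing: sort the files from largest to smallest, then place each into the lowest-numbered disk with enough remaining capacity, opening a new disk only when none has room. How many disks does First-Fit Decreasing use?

Sorted descending: 351, 329, 326, 317, 304, 298, 291, 285, 282, 262, 137, 122, 119, 75, 74, 47, 44, 41.
disk 1: place 351 GB, 149 GB left
disk 2: place 329 GB, 171 GB left
disk 3: place 326 GB, 174 GB left
disk 4: place 317 GB, 183 GB left
disk 5: place 304 GB, 196 GB left
disk 6: place 298 GB, 202 GB left
disk 7: place 291 GB, 209 GB left
disk 8: place 285 GB, 215 GB left
disk 9: place 282 GB, 218 GB left
disk 10: place 262 GB, 238 GB left
disk 1: place 137 GB, 12 GB left
disk 2: place 122 GB, 49 GB left
disk 3: place 119 GB, 55 GB left
disk 4: place 75 GB, 108 GB left
disk 4: place 74 GB, 34 GB left
disk 2: place 47 GB, 2 GB left
disk 3: place 44 GB, 11 GB left
disk 5: place 41 GB, 155 GB left
Final disks: [351,137] [329,122,47] [326,119,44] [317,75,74] [304,41] [298] [291] [285] [282] [262].

10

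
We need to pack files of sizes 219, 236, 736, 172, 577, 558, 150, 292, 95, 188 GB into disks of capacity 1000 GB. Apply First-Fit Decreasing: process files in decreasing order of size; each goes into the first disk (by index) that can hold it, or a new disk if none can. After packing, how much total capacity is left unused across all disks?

Sorted descending: 736, 577, 558, 292, 236, 219, 188, 172, 150, 95.
736 GB → disk 1 (remaining 264 GB)
577 GB → disk 2 (remaining 423 GB)
558 GB → disk 3 (remaining 442 GB)
292 GB → disk 2 (remaining 131 GB)
236 GB → disk 1 (remaining 28 GB)
219 GB → disk 3 (remaining 223 GB)
188 GB → disk 3 (remaining 35 GB)
172 GB → disk 4 (remaining 828 GB)
150 GB → disk 4 (remaining 678 GB)
95 GB → disk 2 (remaining 36 GB)
4 disks × 1000 GB = 4000 GB; used 3223 GB; unused 777 GB.

777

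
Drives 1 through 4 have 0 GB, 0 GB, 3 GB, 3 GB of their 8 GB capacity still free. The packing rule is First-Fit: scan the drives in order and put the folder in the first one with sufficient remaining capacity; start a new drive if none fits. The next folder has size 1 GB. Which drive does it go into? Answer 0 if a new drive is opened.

3

Drives with room: drive 3 (3 GB), drive 4 (3 GB).
The first with room is drive 3.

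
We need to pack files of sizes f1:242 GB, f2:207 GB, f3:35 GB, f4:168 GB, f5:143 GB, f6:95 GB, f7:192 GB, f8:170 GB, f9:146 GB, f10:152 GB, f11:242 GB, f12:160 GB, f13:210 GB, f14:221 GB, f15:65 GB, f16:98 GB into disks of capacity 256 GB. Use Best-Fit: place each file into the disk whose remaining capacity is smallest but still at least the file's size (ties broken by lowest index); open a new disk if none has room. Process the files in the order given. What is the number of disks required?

disk 1: place f1 (242 GB), 14 GB left
disk 2: place f2 (207 GB), 49 GB left
disk 2: place f3 (35 GB), 14 GB left
disk 3: place f4 (168 GB), 88 GB left
disk 4: place f5 (143 GB), 113 GB left
disk 4: place f6 (95 GB), 18 GB left
disk 5: place f7 (192 GB), 64 GB left
disk 6: place f8 (170 GB), 86 GB left
disk 7: place f9 (146 GB), 110 GB left
disk 8: place f10 (152 GB), 104 GB left
disk 9: place f11 (242 GB), 14 GB left
disk 10: place f12 (160 GB), 96 GB left
disk 11: place f13 (210 GB), 46 GB left
disk 12: place f14 (221 GB), 35 GB left
disk 6: place f15 (65 GB), 21 GB left
disk 8: place f16 (98 GB), 6 GB left

12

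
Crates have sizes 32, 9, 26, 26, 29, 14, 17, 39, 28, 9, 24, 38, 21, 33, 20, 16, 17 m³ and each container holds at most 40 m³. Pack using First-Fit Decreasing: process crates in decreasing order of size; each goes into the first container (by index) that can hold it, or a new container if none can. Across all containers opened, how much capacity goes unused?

Sorted descending: 39, 38, 33, 32, 29, 28, 26, 26, 24, 21, 20, 17, 17, 16, 14, 9, 9.
Put 39 m³ in container 1; 1 m³ remain.
Put 38 m³ in container 2; 2 m³ remain.
Put 33 m³ in container 3; 7 m³ remain.
Put 32 m³ in container 4; 8 m³ remain.
Put 29 m³ in container 5; 11 m³ remain.
Put 28 m³ in container 6; 12 m³ remain.
Put 26 m³ in container 7; 14 m³ remain.
Put 26 m³ in container 8; 14 m³ remain.
Put 24 m³ in container 9; 16 m³ remain.
Put 21 m³ in container 10; 19 m³ remain.
Put 20 m³ in container 11; 20 m³ remain.
Put 17 m³ in container 10; 2 m³ remain.
Put 17 m³ in container 11; 3 m³ remain.
Put 16 m³ in container 9; 0 m³ remain.
Put 14 m³ in container 7; 0 m³ remain.
Put 9 m³ in container 5; 2 m³ remain.
Put 9 m³ in container 6; 3 m³ remain.
11 containers × 40 m³ = 440 m³; used 398 m³; unused 42 m³.

42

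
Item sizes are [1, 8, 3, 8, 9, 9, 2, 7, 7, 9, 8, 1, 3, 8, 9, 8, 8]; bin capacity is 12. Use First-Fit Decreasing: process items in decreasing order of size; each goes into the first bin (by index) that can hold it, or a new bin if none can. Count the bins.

12 bins

Sorted descending: 9, 9, 9, 9, 8, 8, 8, 8, 8, 8, 7, 7, 3, 3, 2, 1, 1.
9 → bin 1 (remaining 3)
9 → bin 2 (remaining 3)
9 → bin 3 (remaining 3)
9 → bin 4 (remaining 3)
8 → bin 5 (remaining 4)
8 → bin 6 (remaining 4)
8 → bin 7 (remaining 4)
8 → bin 8 (remaining 4)
8 → bin 9 (remaining 4)
8 → bin 10 (remaining 4)
7 → bin 11 (remaining 5)
7 → bin 12 (remaining 5)
3 → bin 1 (remaining 0)
3 → bin 2 (remaining 0)
2 → bin 3 (remaining 1)
1 → bin 3 (remaining 0)
1 → bin 4 (remaining 2)
Final bins: [9,3] [9,3] [9,2,1] [9,1] [8] [8] [8] [8] [8] [8] [7] [7].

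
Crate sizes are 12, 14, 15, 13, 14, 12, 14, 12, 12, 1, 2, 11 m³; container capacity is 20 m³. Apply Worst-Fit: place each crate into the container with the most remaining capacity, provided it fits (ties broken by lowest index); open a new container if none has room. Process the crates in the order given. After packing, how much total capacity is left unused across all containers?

12 m³ → container 1 (remaining 8 m³)
14 m³ → container 2 (remaining 6 m³)
15 m³ → container 3 (remaining 5 m³)
13 m³ → container 4 (remaining 7 m³)
14 m³ → container 5 (remaining 6 m³)
12 m³ → container 6 (remaining 8 m³)
14 m³ → container 7 (remaining 6 m³)
12 m³ → container 8 (remaining 8 m³)
12 m³ → container 9 (remaining 8 m³)
1 m³ → container 1 (remaining 7 m³)
2 m³ → container 6 (remaining 6 m³)
11 m³ → container 10 (remaining 9 m³)
10 containers × 20 m³ = 200 m³; used 132 m³; unused 68 m³.

68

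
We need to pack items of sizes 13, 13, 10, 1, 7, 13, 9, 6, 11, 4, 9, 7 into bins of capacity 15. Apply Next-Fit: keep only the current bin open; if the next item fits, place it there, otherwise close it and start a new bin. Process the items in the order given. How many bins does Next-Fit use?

9

Put 13 in bin 1; 2 remain.
Put 13 in bin 2; 2 remain.
Put 10 in bin 3; 5 remain.
Put 1 in bin 3; 4 remain.
Put 7 in bin 4; 8 remain.
Put 13 in bin 5; 2 remain.
Put 9 in bin 6; 6 remain.
Put 6 in bin 6; 0 remain.
Put 11 in bin 7; 4 remain.
Put 4 in bin 7; 0 remain.
Put 9 in bin 8; 6 remain.
Put 7 in bin 9; 8 remain.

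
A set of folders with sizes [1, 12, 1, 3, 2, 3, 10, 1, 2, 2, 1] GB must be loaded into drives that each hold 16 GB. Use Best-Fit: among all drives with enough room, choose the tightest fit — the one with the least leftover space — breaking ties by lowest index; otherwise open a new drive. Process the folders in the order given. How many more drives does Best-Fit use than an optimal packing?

0

Best-Fit: [1,12,1,2] [3,3,10] [1,2,2,1] → 3 drives.
Total size 38 GB; any packing needs at least ⌈38/16⌉ = 3 drives.
So 3 is already optimal.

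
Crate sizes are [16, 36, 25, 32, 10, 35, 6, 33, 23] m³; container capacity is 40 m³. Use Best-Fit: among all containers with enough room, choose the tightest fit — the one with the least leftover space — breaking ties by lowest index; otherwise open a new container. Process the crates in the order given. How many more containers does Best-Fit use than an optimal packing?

0

Best-Fit: [16,23] [36] [25,10] [32,6] [35] [33] → 6 containers.
Total size 216 m³; any packing needs at least ⌈216/40⌉ = 6 containers.
So 6 is already optimal.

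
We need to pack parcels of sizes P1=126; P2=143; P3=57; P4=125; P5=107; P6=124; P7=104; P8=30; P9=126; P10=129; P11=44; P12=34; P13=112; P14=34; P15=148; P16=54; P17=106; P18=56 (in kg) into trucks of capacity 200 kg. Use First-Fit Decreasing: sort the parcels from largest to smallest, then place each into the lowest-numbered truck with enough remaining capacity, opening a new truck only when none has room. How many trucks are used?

Sorted descending: 148, 143, 129, 126, 126, 125, 124, 112, 107, 106, 104, 57, 56, 54, 44, 34, 34, 30.
Put 148 kg in truck 1; 52 kg remain.
Put 143 kg in truck 2; 57 kg remain.
Put 129 kg in truck 3; 71 kg remain.
Put 126 kg in truck 4; 74 kg remain.
Put 126 kg in truck 5; 74 kg remain.
Put 125 kg in truck 6; 75 kg remain.
Put 124 kg in truck 7; 76 kg remain.
Put 112 kg in truck 8; 88 kg remain.
Put 107 kg in truck 9; 93 kg remain.
Put 106 kg in truck 10; 94 kg remain.
Put 104 kg in truck 11; 96 kg remain.
Put 57 kg in truck 2; 0 kg remain.
Put 56 kg in truck 3; 15 kg remain.
Put 54 kg in truck 4; 20 kg remain.
Put 44 kg in truck 1; 8 kg remain.
Put 34 kg in truck 5; 40 kg remain.
Put 34 kg in truck 5; 6 kg remain.
Put 30 kg in truck 6; 45 kg remain.

11 trucks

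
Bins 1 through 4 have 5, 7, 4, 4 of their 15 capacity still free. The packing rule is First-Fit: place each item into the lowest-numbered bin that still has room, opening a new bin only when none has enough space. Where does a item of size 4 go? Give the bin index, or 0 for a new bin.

Bins with room: bin 1 (5), bin 2 (7), bin 3 (4), bin 4 (4).
The first with room is bin 1.

1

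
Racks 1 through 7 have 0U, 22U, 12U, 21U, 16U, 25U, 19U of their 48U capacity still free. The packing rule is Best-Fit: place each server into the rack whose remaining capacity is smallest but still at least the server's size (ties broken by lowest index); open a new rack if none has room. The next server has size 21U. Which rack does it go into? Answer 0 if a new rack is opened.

Racks with room: rack 2 (22U), rack 4 (21U), rack 6 (25U).
Tightest fit is rack 4 with 21U free.

4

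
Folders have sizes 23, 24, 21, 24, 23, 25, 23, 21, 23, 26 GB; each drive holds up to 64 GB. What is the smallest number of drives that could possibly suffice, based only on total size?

Total size = 23 + 24 + 21 + 24 + 23 + 25 + 23 + 21 + 23 + 26 = 233 GB.
⌈233 / 64⌉ = 4.

4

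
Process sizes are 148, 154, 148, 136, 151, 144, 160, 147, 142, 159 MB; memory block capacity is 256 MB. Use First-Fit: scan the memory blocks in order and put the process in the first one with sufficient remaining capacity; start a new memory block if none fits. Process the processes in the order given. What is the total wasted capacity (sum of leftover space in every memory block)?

148 MB → memory block 1 (remaining 108 MB)
154 MB → memory block 2 (remaining 102 MB)
148 MB → memory block 3 (remaining 108 MB)
136 MB → memory block 4 (remaining 120 MB)
151 MB → memory block 5 (remaining 105 MB)
144 MB → memory block 6 (remaining 112 MB)
160 MB → memory block 7 (remaining 96 MB)
147 MB → memory block 8 (remaining 109 MB)
142 MB → memory block 9 (remaining 114 MB)
159 MB → memory block 10 (remaining 97 MB)
10 memory blocks × 256 MB = 2560 MB; used 1489 MB; unused 1071 MB.

1071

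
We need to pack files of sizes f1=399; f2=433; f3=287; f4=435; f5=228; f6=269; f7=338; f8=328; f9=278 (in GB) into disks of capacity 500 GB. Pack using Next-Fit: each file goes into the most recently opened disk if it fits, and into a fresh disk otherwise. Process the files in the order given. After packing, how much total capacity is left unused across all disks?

1005

disk 1: place f1 (399 GB), 101 GB left
disk 2: place f2 (433 GB), 67 GB left
disk 3: place f3 (287 GB), 213 GB left
disk 4: place f4 (435 GB), 65 GB left
disk 5: place f5 (228 GB), 272 GB left
disk 5: place f6 (269 GB), 3 GB left
disk 6: place f7 (338 GB), 162 GB left
disk 7: place f8 (328 GB), 172 GB left
disk 8: place f9 (278 GB), 222 GB left
8 disks × 500 GB = 4000 GB; used 2995 GB; unused 1005 GB.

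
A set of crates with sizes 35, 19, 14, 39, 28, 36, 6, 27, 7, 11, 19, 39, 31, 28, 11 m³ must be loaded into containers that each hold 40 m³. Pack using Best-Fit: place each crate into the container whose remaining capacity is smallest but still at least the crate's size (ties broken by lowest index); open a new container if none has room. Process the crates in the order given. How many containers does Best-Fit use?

10 containers

35 m³ → container 1 (remaining 5 m³)
19 m³ → container 2 (remaining 21 m³)
14 m³ → container 2 (remaining 7 m³)
39 m³ → container 3 (remaining 1 m³)
28 m³ → container 4 (remaining 12 m³)
36 m³ → container 5 (remaining 4 m³)
6 m³ → container 2 (remaining 1 m³)
27 m³ → container 6 (remaining 13 m³)
7 m³ → container 4 (remaining 5 m³)
11 m³ → container 6 (remaining 2 m³)
19 m³ → container 7 (remaining 21 m³)
39 m³ → container 8 (remaining 1 m³)
31 m³ → container 9 (remaining 9 m³)
28 m³ → container 10 (remaining 12 m³)
11 m³ → container 10 (remaining 1 m³)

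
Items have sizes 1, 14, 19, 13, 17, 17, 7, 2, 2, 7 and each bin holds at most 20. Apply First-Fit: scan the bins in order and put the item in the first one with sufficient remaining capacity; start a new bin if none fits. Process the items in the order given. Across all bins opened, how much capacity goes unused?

21

1 → bin 1 (remaining 19)
14 → bin 1 (remaining 5)
19 → bin 2 (remaining 1)
13 → bin 3 (remaining 7)
17 → bin 4 (remaining 3)
17 → bin 5 (remaining 3)
7 → bin 3 (remaining 0)
2 → bin 1 (remaining 3)
2 → bin 1 (remaining 1)
7 → bin 6 (remaining 13)
6 bins × 20 = 120; used 99; unused 21.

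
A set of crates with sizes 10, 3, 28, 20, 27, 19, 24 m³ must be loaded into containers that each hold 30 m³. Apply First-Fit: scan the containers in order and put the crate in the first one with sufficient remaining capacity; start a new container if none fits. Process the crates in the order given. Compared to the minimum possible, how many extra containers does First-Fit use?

First-Fit: [10,3] [28] [20] [27] [19] [24] → 6 containers.
Total size 131 m³; any packing needs at least ⌈131/30⌉ = 5 containers.
An optimal packing achieves that bound: [28] [27,3] [24] [20,10] [19] → 5 containers.
Excess: 6 − 5 = 1.

1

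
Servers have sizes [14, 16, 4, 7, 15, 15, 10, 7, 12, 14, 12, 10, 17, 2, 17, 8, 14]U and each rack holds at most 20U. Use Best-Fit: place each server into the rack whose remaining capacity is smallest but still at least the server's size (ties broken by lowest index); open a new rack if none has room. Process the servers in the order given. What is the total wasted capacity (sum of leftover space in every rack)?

46

14U → rack 1 (remaining 6U)
16U → rack 2 (remaining 4U)
4U → rack 2 (remaining 0U)
7U → rack 3 (remaining 13U)
15U → rack 4 (remaining 5U)
15U → rack 5 (remaining 5U)
10U → rack 3 (remaining 3U)
7U → rack 6 (remaining 13U)
12U → rack 6 (remaining 1U)
14U → rack 7 (remaining 6U)
12U → rack 8 (remaining 8U)
10U → rack 9 (remaining 10U)
17U → rack 10 (remaining 3U)
2U → rack 3 (remaining 1U)
17U → rack 11 (remaining 3U)
8U → rack 8 (remaining 0U)
14U → rack 12 (remaining 6U)
12 racks × 20U = 240U; used 194U; unused 46U.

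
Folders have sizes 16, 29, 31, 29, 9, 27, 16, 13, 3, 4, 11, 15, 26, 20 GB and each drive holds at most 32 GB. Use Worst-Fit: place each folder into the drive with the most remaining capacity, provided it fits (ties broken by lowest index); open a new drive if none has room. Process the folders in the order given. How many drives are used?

9

Put 16 GB in drive 1; 16 GB remain.
Put 29 GB in drive 2; 3 GB remain.
Put 31 GB in drive 3; 1 GB remain.
Put 29 GB in drive 4; 3 GB remain.
Put 9 GB in drive 1; 7 GB remain.
Put 27 GB in drive 5; 5 GB remain.
Put 16 GB in drive 6; 16 GB remain.
Put 13 GB in drive 6; 3 GB remain.
Put 3 GB in drive 1; 4 GB remain.
Put 4 GB in drive 5; 1 GB remain.
Put 11 GB in drive 7; 21 GB remain.
Put 15 GB in drive 7; 6 GB remain.
Put 26 GB in drive 8; 6 GB remain.
Put 20 GB in drive 9; 12 GB remain.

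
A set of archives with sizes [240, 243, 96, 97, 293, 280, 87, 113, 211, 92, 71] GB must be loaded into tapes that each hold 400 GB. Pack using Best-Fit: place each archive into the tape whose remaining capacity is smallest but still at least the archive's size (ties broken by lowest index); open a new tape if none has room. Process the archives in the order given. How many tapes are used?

5

240 GB → tape 1 (remaining 160 GB)
243 GB → tape 2 (remaining 157 GB)
96 GB → tape 2 (remaining 61 GB)
97 GB → tape 1 (remaining 63 GB)
293 GB → tape 3 (remaining 107 GB)
280 GB → tape 4 (remaining 120 GB)
87 GB → tape 3 (remaining 20 GB)
113 GB → tape 4 (remaining 7 GB)
211 GB → tape 5 (remaining 189 GB)
92 GB → tape 5 (remaining 97 GB)
71 GB → tape 5 (remaining 26 GB)
Final tapes: [240,97] [243,96] [293,87] [280,113] [211,92,71].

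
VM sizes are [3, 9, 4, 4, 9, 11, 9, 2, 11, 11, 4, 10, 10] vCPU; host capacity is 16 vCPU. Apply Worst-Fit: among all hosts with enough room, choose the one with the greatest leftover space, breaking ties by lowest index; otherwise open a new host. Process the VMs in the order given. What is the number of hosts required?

8

host 1: place 3 vCPU, 13 vCPU left
host 1: place 9 vCPU, 4 vCPU left
host 1: place 4 vCPU, 0 vCPU left
host 2: place 4 vCPU, 12 vCPU left
host 2: place 9 vCPU, 3 vCPU left
host 3: place 11 vCPU, 5 vCPU left
host 4: place 9 vCPU, 7 vCPU left
host 4: place 2 vCPU, 5 vCPU left
host 5: place 11 vCPU, 5 vCPU left
host 6: place 11 vCPU, 5 vCPU left
host 3: place 4 vCPU, 1 vCPU left
host 7: place 10 vCPU, 6 vCPU left
host 8: place 10 vCPU, 6 vCPU left
Final hosts: [3,9,4] [4,9] [11,4] [9,2] [11] [11] [10] [10].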